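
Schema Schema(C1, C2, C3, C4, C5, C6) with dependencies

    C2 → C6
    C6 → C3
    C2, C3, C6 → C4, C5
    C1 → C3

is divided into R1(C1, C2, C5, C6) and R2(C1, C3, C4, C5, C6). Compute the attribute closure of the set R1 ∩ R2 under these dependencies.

R1 ∩ R2 = {C1, C5, C6}.
C6 → C3 applies, adding C3
Closure: {C1, C3, C5, C6}.

C1, C3, C5, C6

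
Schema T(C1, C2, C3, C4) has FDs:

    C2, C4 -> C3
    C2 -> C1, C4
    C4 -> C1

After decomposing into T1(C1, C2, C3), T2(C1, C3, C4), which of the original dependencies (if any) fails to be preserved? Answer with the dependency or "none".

C2 -> C1, C4

Check C2 → C1, C4: no single fragment contains all of {C1, C2, C4}, and the restricted closure of {C2} across the fragments never reaches {C1, C4}.
C2, C4 → C3 is preserved.
C4 → C1 is preserved.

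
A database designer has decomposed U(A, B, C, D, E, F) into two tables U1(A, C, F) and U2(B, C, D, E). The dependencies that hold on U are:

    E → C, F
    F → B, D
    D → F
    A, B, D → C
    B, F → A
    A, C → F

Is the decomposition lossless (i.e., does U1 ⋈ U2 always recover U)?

Common attributes: U1 ∩ U2 = {C}.
No dependency enlarges {C}, so (C)⁺ = {C}.
The closure contains neither all of U1 = {A, C, F} nor all of U2 = {B, C, D, E}, so the common attributes are not a superkey of either fragment. The join is lossy.

No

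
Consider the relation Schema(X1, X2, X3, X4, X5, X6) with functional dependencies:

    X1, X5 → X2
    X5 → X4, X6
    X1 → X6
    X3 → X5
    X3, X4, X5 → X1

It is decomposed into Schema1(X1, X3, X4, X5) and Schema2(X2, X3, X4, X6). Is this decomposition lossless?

Common attributes: Schema1 ∩ Schema2 = {X3, X4}.
Closure of {X3, X4}: X3 → X5 applies, adding X5; X3, X4, X5 → X1 applies, adding X1; X1, X5 → X2 applies, adding X2; X5 → X4, X6 applies, adding X6. So (X3, X4)⁺ = {X1, X2, X3, X4, X5, X6}.
This closure contains every attribute of Schema1, so Schema1 ∩ Schema2 → Schema1. The join is lossless.

Yes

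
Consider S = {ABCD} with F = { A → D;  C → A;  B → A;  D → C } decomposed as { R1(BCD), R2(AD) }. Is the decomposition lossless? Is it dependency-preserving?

Lossless test: (D)⁺ = {ACD}, which contains all of one fragment — lossless.
Dependency preservation: C → A; B → A are not contained in any single fragment, but the restricted closure of each left-hand side across the fragments still reaches the right-hand side; the remaining FDs each lie inside some fragment. All dependencies are preserved.

lossless and dependency-preserving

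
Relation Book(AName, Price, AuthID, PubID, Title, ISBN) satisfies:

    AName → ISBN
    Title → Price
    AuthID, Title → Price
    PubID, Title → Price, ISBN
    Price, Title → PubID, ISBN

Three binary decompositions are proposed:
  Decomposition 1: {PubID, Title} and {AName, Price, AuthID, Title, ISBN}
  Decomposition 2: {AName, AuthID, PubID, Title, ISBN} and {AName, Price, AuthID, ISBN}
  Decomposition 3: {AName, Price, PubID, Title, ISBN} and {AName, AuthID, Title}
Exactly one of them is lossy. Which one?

Decomposition 2

Decomposition 1: common = {Title}, closure = {Price, PubID, Title, ISBN} → lossless.
Decomposition 2: common = {AName, AuthID, ISBN}, closure = {AName, AuthID, ISBN} → lossy.
Decomposition 3: common = {AName, Title}, closure = {AName, Price, PubID, Title, ISBN} → lossless.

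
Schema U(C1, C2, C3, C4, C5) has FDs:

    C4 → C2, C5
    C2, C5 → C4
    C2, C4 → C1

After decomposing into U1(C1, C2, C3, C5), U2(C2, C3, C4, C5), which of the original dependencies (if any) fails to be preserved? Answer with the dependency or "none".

C4 → C2, C5 lies within U2.
C2, C5 → C4 lies within U2.
C2, C4 → C1: restricted closure across fragments reaches C1.
Every dependency is enforceable on the fragments, so the decomposition is dependency-preserving.

none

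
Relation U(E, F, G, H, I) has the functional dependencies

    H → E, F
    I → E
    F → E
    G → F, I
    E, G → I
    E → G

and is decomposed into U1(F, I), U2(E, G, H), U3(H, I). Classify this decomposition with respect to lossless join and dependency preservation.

lossless but not dependency-preserving

Lossless test (chase): Rows 2 and 3 agree on H; apply H→E, F and equate their E, F entries. Rows 1 and 3 agree on I; apply I→E and equate their E entries. Rows 1 and 2 agree on E; apply E→G and equate their G entries. Rows 1 and 3 agree on E; apply E→G and equate their G entries. Rows 1 and 2 agree on G; apply G→F, I and equate their F, I entries. Row 2 is now all distinguished symbols — the join is lossless.
Dependency preservation: the restricted closure of {I} across the fragments never reaches {E}, so I → E cannot be enforced without a join — not preserved.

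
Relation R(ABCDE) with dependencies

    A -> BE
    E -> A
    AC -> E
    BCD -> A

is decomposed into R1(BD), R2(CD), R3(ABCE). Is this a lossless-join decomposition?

Chase test. Columns are ABCDE; row i has aⱼ where attribute j ∈ Ri, else bᵢⱼ.
Initial tableau (one row per fragment):
  row 1: b11 a2 b13 a4 b15
  row 2: b21 b22 a3 a4 b25
  row 3: a1 a2 a3 b34 a5
No row becomes fully distinguished — the join is lossy.

No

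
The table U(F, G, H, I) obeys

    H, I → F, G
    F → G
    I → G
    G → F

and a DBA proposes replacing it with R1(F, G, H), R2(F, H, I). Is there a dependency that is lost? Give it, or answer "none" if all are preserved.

H, I → F, G: restricted closure across fragments reaches F, G.
F → G lies within R1.
I → G: restricted closure across fragments reaches G.
G → F lies within R1.
Every dependency is enforceable on the fragments, so the decomposition is dependency-preserving.

none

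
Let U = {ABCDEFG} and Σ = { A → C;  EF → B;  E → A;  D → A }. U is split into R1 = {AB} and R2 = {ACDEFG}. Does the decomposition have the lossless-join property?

Common attributes: R1 ∩ R2 = {A}.
Closure of {A}: A → C applies, adding C. So (A)⁺ = {AC}.
The closure contains neither all of R1 = {AB} nor all of R2 = {ACDEFG}, so the common attributes are not a superkey of either fragment. The join is lossy.

No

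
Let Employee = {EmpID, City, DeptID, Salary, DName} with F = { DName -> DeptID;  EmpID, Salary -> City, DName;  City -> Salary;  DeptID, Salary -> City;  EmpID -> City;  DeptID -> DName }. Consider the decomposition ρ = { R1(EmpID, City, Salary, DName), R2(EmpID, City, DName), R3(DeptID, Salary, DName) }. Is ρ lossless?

Yes

Chase test. Columns are EmpID, City, DeptID, Salary, DName; row i has aⱼ where attribute j ∈ Ri, else bᵢⱼ.
Initial tableau (one row per fragment):
  row 1: a1 a2 b13 a4 a5
  row 2: a1 a2 b23 b24 a5
  row 3: b31 b32 a3 a4 a5
Rows 1 and 2 agree on DName; apply DName→DeptID and equate their DeptID entries.
Rows 1 and 3 agree on DName; apply DName→DeptID and equate their DeptID entries.
Rows 1 and 2 agree on City; apply City→Salary and equate their Salary entries.
Rows 1 and 3 agree on DeptID, Salary; apply DeptID, Salary→City and equate their City entries.
Row 1 is now all distinguished symbols — the join is lossless.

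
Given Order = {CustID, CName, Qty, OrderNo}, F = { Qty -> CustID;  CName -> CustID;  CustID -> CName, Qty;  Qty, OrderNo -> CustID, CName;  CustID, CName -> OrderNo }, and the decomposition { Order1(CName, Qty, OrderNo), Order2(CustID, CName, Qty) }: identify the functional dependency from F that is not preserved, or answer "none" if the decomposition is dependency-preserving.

Qty → CustID lies within Order2.
CName → CustID lies within Order2.
CustID → CName, Qty lies within Order2.
Qty, OrderNo → CustID, CName: restricted closure across fragments reaches CustID, CName.
CustID, CName → OrderNo: restricted closure across fragments reaches OrderNo.
Every dependency is enforceable on the fragments, so the decomposition is dependency-preserving.

none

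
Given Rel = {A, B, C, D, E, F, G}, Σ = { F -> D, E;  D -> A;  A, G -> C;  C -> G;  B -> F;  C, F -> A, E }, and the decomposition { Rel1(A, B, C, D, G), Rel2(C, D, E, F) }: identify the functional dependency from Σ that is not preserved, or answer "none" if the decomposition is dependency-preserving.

Check B → F: no single fragment contains all of {B, F}, and the restricted closure of {B} across the fragments never reaches {F}.
F → D, E is preserved.
D → A is preserved.
A, G → C is preserved.
C → G is preserved.
C, F → A, E is preserved.

B -> F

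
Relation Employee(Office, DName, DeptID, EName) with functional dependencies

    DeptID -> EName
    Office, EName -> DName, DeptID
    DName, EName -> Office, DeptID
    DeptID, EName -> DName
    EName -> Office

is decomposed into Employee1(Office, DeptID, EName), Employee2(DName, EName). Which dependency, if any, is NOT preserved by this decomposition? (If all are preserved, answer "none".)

DeptID → EName lies within Employee1.
Office, EName → DName, DeptID: restricted closure across fragments reaches DName, DeptID.
DName, EName → Office, DeptID: restricted closure across fragments reaches Office, DeptID.
DeptID, EName → DName: restricted closure across fragments reaches DName.
EName → Office lies within Employee1.
Every dependency is enforceable on the fragments, so the decomposition is dependency-preserving.

none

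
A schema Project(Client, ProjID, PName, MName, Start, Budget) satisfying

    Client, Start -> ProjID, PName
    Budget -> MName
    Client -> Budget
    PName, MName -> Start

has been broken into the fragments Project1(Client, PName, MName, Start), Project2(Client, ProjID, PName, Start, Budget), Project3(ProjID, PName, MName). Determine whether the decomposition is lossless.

Yes

Chase test. Columns are Client, ProjID, PName, MName, Start, Budget; row i has aⱼ where attribute j ∈ Projecti, else bᵢⱼ.
Initial tableau (one row per fragment):
  row 1: a1 b12 a3 a4 a5 b16
  row 2: a1 a2 a3 b24 a5 a6
  row 3: b31 a2 a3 a4 b35 b36
Rows 1 and 2 agree on Client, Start; apply Client, Start→ProjID, PName and equate their ProjID, PName entries.
Rows 1 and 2 agree on Client; apply Client→Budget and equate their Budget entries.
Rows 1 and 3 agree on PName, MName; apply PName, MName→Start and equate their Start entries.
Rows 1 and 2 agree on Budget; apply Budget→MName and equate their MName entries.
Row 1 is now all distinguished symbols — the join is lossless.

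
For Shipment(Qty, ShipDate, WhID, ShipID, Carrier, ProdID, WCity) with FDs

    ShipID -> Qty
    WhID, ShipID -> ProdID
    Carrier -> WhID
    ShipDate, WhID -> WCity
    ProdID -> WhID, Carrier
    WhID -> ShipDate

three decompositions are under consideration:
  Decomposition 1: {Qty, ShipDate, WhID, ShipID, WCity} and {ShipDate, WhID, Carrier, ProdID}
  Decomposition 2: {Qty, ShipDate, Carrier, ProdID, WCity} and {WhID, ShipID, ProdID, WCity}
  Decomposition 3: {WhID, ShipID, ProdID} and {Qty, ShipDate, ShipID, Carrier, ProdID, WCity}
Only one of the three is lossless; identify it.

Decomposition 1: common = {ShipDate, WhID}, closure = {ShipDate, WhID, WCity} → lossy.
Decomposition 2: common = {ProdID, WCity}, closure = {ShipDate, WhID, Carrier, ProdID, WCity} → lossy.
Decomposition 3: common = {ShipID, ProdID}, closure = {Qty, ShipDate, WhID, ShipID, Carrier, ProdID, WCity} → lossless.

Decomposition 3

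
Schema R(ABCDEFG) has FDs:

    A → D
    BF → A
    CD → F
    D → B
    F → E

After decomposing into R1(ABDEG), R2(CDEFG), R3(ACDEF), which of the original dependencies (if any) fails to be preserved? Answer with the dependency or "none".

BF → A

Check BF → A: no single fragment contains all of {ABF}, and the restricted closure of {BF} across the fragments never reaches {A}.
A → D is preserved.
CD → F is preserved.
D → B is preserved.
F → E is preserved.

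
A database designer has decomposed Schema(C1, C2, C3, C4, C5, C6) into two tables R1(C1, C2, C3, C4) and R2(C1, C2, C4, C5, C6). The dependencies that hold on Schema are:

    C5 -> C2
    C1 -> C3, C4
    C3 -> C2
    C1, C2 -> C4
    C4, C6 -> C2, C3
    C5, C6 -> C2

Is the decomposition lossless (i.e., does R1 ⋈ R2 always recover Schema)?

Yes

Common attributes: R1 ∩ R2 = {C1, C2, C4}.
Closure of {C1, C2, C4}: C1 → C3, C4 applies, adding C3. So (C1, C2, C4)⁺ = {C1, C2, C3, C4}.
This closure contains every attribute of R1, so R1 ∩ R2 → R1. The join is lossless.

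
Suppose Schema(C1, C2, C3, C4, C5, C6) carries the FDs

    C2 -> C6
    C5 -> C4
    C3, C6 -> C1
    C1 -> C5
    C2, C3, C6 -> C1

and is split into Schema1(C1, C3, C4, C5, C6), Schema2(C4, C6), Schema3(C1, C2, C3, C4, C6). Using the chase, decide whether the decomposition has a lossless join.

Yes

Chase test. Columns are C1, C2, C3, C4, C5, C6; row i has aⱼ where attribute j ∈ Schemai, else bᵢⱼ.
Initial tableau (one row per fragment):
  row 1: a1 b12 a3 a4 a5 a6
  row 2: b21 b22 b23 a4 b25 a6
  row 3: a1 a2 a3 a4 b35 a6
Rows 1 and 3 agree on C1; apply C1→C5 and equate their C5 entries.
Row 3 is now all distinguished symbols — the join is lossless.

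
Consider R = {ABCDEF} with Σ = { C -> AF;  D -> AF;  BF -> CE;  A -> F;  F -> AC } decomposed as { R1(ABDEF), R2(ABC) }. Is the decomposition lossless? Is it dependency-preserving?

Lossless test: (AB)⁺ = {ABCEF}, which contains all of one fragment — lossless.
Dependency preservation: C → AF; BF → CE; F → AC are not contained in any single fragment, but the restricted closure of each left-hand side across the fragments still reaches the right-hand side; the remaining FDs each lie inside some fragment. All dependencies are preserved.

lossless and dependency-preserving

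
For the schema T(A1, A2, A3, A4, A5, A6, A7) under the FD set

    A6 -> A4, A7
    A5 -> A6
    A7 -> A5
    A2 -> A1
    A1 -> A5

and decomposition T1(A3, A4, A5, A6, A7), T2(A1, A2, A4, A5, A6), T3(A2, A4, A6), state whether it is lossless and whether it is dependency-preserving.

lossy but dependency-preserving

Lossless test (chase): Rows 1 and 2 agree on A6; apply A6→A4, A7 and equate their A4, A7 entries. Rows 1 and 3 agree on A6; apply A6→A4, A7 and equate their A4, A7 entries. Rows 1 and 3 agree on A7; apply A7→A5 and equate their A5 entries. Rows 2 and 3 agree on A2; apply A2→A1 and equate their A1 entries. No row becomes fully distinguished — the join is lossy.
Dependency preservation: every FD's attributes lie within a single fragment, so each can be enforced locally — preserved.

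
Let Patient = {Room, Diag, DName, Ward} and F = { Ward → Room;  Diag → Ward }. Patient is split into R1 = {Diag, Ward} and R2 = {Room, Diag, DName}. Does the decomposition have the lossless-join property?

Yes

Common attributes: R1 ∩ R2 = {Diag}.
Closure of {Diag}: Diag → Ward applies, adding Ward; Ward → Room applies, adding Room. So (Diag)⁺ = {Room, Diag, Ward}.
This closure contains every attribute of R1, so R1 ∩ R2 → R1. The join is lossless.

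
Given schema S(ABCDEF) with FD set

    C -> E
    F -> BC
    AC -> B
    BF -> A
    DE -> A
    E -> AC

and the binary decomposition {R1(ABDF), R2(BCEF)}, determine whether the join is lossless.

Yes

Common attributes: R1 ∩ R2 = {BF}.
Closure of {BF}: F → BC applies, adding C; BF → A applies, adding A; C → E applies, adding E. So (BF)⁺ = {ABCEF}.
This closure contains every attribute of R2, so R1 ∩ R2 → R2. The join is lossless.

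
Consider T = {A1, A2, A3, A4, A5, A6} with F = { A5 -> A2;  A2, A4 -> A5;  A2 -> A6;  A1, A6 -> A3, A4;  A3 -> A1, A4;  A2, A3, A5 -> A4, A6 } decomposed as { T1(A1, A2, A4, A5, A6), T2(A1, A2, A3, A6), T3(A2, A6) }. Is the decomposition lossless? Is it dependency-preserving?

Lossless test (chase): Rows 1 and 2 agree on A1, A6; apply A1, A6→A3, A4 and equate their A3, A4 entries. Rows 1 and 2 agree on A2, A4; apply A2, A4→A5 and equate their A5 entries. Row 1 is now all distinguished symbols — the join is lossless.
Dependency preservation: the restricted closure of {A3} across the fragments never reaches {A1, A4}, so A3 → A1, A4 cannot be enforced without a join — not preserved.

lossless but not dependency-preserving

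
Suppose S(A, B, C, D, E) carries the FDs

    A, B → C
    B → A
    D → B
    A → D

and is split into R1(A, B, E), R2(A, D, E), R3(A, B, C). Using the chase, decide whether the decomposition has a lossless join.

Chase test. Columns are A, B, C, D, E; row i has aⱼ where attribute j ∈ Ri, else bᵢⱼ.
Initial tableau (one row per fragment):
  row 1: a1 a2 b13 b14 a5
  row 2: a1 b22 b23 a4 a5
  row 3: a1 a2 a3 b34 b35
Rows 1 and 3 agree on A, B; apply A, B→C and equate their C entries.
Rows 1 and 2 agree on A; apply A→D and equate their D entries.
Rows 1 and 3 agree on A; apply A→D and equate their D entries.
Rows 1 and 2 agree on D; apply D→B and equate their B entries.
Rows 1 and 2 agree on A, B; apply A, B→C and equate their C entries.
Row 1 is now all distinguished symbols — the join is lossless.

Yes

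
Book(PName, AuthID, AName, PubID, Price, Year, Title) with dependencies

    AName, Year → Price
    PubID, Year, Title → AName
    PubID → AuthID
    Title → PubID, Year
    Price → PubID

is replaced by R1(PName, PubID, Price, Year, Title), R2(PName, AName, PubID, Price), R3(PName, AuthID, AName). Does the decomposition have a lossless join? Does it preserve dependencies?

Lossless test (chase): Rows 1 and 2 agree on PubID; apply PubID→AuthID and equate their AuthID entries. No row becomes fully distinguished — the join is lossy.
Dependency preservation: the restricted closure of {AName, Year} across the fragments never reaches {Price}, so AName, Year → Price cannot be enforced without a join — not preserved.

lossy and not dependency-preserving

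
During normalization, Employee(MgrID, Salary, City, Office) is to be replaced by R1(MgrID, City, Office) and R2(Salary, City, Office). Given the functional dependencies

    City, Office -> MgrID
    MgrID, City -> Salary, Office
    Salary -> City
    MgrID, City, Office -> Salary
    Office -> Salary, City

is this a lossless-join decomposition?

Common attributes: R1 ∩ R2 = {City, Office}.
Closure of {City, Office}: City, Office → MgrID applies, adding MgrID; MgrID, City → Salary, Office applies, adding Salary. So (City, Office)⁺ = {MgrID, Salary, City, Office}.
This closure contains every attribute of R1, so R1 ∩ R2 → R1. The join is lossless.

Yes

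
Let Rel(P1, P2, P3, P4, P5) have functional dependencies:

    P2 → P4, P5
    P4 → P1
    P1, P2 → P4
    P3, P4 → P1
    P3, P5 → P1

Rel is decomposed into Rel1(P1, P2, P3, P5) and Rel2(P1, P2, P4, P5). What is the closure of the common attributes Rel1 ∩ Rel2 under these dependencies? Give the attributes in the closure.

P1, P2, P4, P5

Rel1 ∩ Rel2 = {P1, P2, P5}.
P2 → P4, P5 applies, adding P4
Closure: {P1, P2, P4, P5}.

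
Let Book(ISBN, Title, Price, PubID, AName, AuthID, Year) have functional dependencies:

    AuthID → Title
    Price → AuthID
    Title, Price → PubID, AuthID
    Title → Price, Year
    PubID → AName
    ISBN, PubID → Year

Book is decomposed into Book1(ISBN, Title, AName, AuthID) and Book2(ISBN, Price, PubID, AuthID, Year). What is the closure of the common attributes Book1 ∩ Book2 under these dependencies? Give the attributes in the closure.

Book1 ∩ Book2 = {ISBN, AuthID}.
AuthID → Title applies, adding Title
Title → Price, Year applies, adding Price, Year
Title, Price → PubID, AuthID applies, adding PubID
PubID → AName applies, adding AName
Closure: {ISBN, Title, Price, PubID, AName, AuthID, Year}.

ISBN, Title, Price, PubID, AName, AuthID, Year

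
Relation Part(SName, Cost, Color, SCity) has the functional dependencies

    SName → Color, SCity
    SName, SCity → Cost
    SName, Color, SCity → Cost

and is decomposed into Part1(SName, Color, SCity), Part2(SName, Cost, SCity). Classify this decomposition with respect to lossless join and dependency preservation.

lossless and dependency-preserving

Lossless test: (SName, SCity)⁺ = {SName, Cost, Color, SCity}, which contains all of one fragment — lossless.
Dependency preservation: SName, Color, SCity → Cost is not contained in any single fragment, but the restricted closure of its left-hand side across the fragments still reaches the right-hand side; the remaining FDs each lie inside some fragment. All dependencies are preserved.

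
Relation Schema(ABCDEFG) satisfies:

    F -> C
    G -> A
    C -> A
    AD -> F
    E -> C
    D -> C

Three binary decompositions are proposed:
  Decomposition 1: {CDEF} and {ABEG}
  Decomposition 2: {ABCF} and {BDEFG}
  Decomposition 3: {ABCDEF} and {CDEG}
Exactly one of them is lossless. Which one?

Decomposition 1: common = {E}, closure = {ACE} → lossy.
Decomposition 2: common = {BF}, closure = {ABCF} → lossless.
Decomposition 3: common = {CDE}, closure = {ACDEF} → lossy.

Decomposition 2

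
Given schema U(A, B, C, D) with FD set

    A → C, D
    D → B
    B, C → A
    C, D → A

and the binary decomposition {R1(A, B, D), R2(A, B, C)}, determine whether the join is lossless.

Common attributes: R1 ∩ R2 = {A, B}.
Closure of {A, B}: A → C, D applies, adding C, D. So (A, B)⁺ = {A, B, C, D}.
This closure contains every attribute of R1, so R1 ∩ R2 → R1. The join is lossless.

Yes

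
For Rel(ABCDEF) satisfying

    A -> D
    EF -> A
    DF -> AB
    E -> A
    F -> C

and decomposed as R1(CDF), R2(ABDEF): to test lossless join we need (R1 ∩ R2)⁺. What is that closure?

ABCDF

R1 ∩ R2 = {DF}.
DF → AB applies, adding AB
F → C applies, adding C
Closure: {ABCDF}.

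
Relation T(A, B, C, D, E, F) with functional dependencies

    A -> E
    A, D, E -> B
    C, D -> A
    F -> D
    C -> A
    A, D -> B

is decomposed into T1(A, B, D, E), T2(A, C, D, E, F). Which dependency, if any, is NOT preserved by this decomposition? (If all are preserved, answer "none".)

A → E lies within T1.
A, D, E → B lies within T1.
C, D → A lies within T2.
F → D lies within T2.
C → A lies within T2.
A, D → B lies within T1.
Every dependency is enforceable on the fragments, so the decomposition is dependency-preserving.

none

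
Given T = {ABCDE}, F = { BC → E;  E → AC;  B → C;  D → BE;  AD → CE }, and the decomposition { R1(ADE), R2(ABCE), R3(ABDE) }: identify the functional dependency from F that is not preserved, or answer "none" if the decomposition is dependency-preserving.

BC → E lies within R2.
E → AC lies within R2.
B → C lies within R2.
D → BE lies within R3.
AD → CE: restricted closure across fragments reaches CE.
Every dependency is enforceable on the fragments, so the decomposition is dependency-preserving.

none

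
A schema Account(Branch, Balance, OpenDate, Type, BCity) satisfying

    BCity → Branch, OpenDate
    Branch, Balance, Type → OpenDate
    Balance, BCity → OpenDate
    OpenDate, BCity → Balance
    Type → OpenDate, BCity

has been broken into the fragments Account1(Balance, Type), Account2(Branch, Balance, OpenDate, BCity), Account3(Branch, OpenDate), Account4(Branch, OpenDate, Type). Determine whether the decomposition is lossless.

Chase test. Columns are Branch, Balance, OpenDate, Type, BCity; row i has aⱼ where attribute j ∈ Accounti, else bᵢⱼ.
Initial tableau (one row per fragment):
  row 1: b11 a2 b13 a4 b15
  row 2: a1 a2 a3 b24 a5
  row 3: a1 b32 a3 b34 b35
  row 4: a1 b42 a3 a4 b45
Rows 1 and 4 agree on Type; apply Type→OpenDate, BCity and equate their OpenDate, BCity entries.
Rows 1 and 4 agree on BCity; apply BCity→Branch, OpenDate and equate their Branch, OpenDate entries.
Rows 1 and 4 agree on OpenDate, BCity; apply OpenDate, BCity→Balance and equate their Balance entries.
No row becomes fully distinguished — the join is lossy.

No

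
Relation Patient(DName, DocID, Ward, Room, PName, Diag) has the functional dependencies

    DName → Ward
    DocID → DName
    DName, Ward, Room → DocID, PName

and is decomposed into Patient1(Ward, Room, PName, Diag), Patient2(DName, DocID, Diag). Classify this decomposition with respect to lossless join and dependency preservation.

lossy and not dependency-preserving

Lossless test: (Diag)⁺ = {Diag}, which is a superkey of neither fragment — lossy.
Dependency preservation: the restricted closure of {DName} across the fragments never reaches {Ward}, so DName → Ward cannot be enforced without a join — not preserved.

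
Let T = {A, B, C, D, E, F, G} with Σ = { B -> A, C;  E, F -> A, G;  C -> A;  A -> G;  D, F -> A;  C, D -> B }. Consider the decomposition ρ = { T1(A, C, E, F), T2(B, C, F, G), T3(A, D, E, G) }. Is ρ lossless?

Chase test. Columns are A, B, C, D, E, F, G; row i has aⱼ where attribute j ∈ Ti, else bᵢⱼ.
Initial tableau (one row per fragment):
  row 1: a1 b12 a3 b14 a5 a6 b17
  row 2: b21 a2 a3 b24 b25 a6 a7
  row 3: a1 b32 b33 a4 a5 b36 a7
Rows 1 and 2 agree on C; apply C→A and equate their A entries.
Rows 1 and 2 agree on A; apply A→G and equate their G entries.
No row becomes fully distinguished — the join is lossy.

No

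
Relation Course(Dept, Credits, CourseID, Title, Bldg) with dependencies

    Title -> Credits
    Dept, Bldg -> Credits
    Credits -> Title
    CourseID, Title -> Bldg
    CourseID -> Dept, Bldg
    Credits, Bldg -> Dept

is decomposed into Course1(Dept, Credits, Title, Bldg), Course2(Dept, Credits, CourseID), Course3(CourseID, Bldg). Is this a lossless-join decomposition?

Yes

Chase test. Columns are Dept, Credits, CourseID, Title, Bldg; row i has aⱼ where attribute j ∈ Coursei, else bᵢⱼ.
Initial tableau (one row per fragment):
  row 1: a1 a2 b13 a4 a5
  row 2: a1 a2 a3 b24 b25
  row 3: b31 b32 a3 b34 a5
Rows 1 and 2 agree on Credits; apply Credits→Title and equate their Title entries.
Rows 2 and 3 agree on CourseID; apply CourseID→Dept, Bldg and equate their Dept, Bldg entries.
Rows 1 and 3 agree on Dept, Bldg; apply Dept, Bldg→Credits and equate their Credits entries.
Rows 1 and 3 agree on Credits; apply Credits→Title and equate their Title entries.
Row 2 is now all distinguished symbols — the join is lossless.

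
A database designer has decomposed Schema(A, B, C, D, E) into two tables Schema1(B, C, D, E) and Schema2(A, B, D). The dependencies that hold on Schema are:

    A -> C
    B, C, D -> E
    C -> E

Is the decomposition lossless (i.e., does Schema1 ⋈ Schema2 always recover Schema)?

Common attributes: Schema1 ∩ Schema2 = {B, D}.
No dependency enlarges {B, D}, so (B, D)⁺ = {B, D}.
The closure contains neither all of Schema1 = {B, C, D, E} nor all of Schema2 = {A, B, D}, so the common attributes are not a superkey of either fragment. The join is lossy.

No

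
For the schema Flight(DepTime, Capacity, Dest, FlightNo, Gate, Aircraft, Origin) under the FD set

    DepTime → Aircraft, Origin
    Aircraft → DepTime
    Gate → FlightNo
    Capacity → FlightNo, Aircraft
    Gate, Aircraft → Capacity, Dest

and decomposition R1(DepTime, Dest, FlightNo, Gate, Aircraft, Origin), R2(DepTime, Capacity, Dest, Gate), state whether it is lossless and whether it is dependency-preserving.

lossless but not dependency-preserving

Lossless test: (DepTime, Dest, Gate)⁺ = {DepTime, Capacity, Dest, FlightNo, Gate, Aircraft, Origin}, which contains all of one fragment — lossless.
Dependency preservation: the restricted closure of {Capacity} across the fragments never reaches {FlightNo, Aircraft}, so Capacity → FlightNo, Aircraft cannot be enforced without a join — not preserved.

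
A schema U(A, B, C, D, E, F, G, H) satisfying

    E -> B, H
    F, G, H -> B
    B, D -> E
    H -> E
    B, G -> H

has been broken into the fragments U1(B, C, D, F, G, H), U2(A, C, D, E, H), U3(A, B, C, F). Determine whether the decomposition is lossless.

Chase test. Columns are A, B, C, D, E, F, G, H; row i has aⱼ where attribute j ∈ Ui, else bᵢⱼ.
Initial tableau (one row per fragment):
  row 1: b11 a2 a3 a4 b15 a6 a7 a8
  row 2: a1 b22 a3 a4 a5 b26 b27 a8
  row 3: a1 a2 a3 b34 b35 a6 b37 b38
Rows 1 and 2 agree on H; apply H→E and equate their E entries.
Rows 1 and 2 agree on E; apply E→B, H and equate their B, H entries.
No row becomes fully distinguished — the join is lossy.

No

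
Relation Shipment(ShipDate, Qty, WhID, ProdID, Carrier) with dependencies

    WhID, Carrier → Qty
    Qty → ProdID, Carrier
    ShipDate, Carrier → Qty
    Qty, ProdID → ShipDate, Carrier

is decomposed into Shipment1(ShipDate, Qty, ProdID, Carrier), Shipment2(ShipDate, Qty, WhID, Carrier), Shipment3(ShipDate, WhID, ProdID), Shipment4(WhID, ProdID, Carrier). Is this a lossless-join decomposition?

Chase test. Columns are ShipDate, Qty, WhID, ProdID, Carrier; row i has aⱼ where attribute j ∈ Shipmenti, else bᵢⱼ.
Initial tableau (one row per fragment):
  row 1: a1 a2 b13 a4 a5
  row 2: a1 a2 a3 b24 a5
  row 3: a1 b32 a3 a4 b35
  row 4: b41 b42 a3 a4 a5
Rows 2 and 4 agree on WhID, Carrier; apply WhID, Carrier→Qty and equate their Qty entries.
Rows 1 and 2 agree on Qty; apply Qty→ProdID, Carrier and equate their ProdID, Carrier entries.
Rows 1 and 4 agree on Qty, ProdID; apply Qty, ProdID→ShipDate, Carrier and equate their ShipDate, Carrier entries.
Row 2 is now all distinguished symbols — the join is lossless.

Yes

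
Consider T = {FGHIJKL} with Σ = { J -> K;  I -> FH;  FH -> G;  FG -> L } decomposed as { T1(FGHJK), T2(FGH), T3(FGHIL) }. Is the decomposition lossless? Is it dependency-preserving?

Lossless test (chase): Rows 1 and 2 agree on FG; apply FG→L and equate their L entries. Rows 1 and 3 agree on FG; apply FG→L and equate their L entries. No row becomes fully distinguished — the join is lossy.
Dependency preservation: every FD's attributes lie within a single fragment, so each can be enforced locally — preserved.

lossy but dependency-preserving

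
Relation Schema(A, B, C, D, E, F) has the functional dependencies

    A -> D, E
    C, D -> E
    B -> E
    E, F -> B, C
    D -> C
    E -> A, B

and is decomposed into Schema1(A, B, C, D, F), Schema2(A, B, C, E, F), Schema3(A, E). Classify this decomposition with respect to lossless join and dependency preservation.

lossless and dependency-preserving

Lossless test (chase): Rows 1 and 2 agree on A; apply A→D, E and equate their D, E entries. Rows 1 and 3 agree on A; apply A→D, E and equate their D, E entries. Rows 1 and 3 agree on D; apply D→C and equate their C entries. Rows 1 and 3 agree on E; apply E→A, B and equate their A, B entries. Row 1 is now all distinguished symbols — the join is lossless.
Dependency preservation: A → D, E; C, D → E are not contained in any single fragment, but the restricted closure of each left-hand side across the fragments still reaches the right-hand side; the remaining FDs each lie inside some fragment. All dependencies are preserved.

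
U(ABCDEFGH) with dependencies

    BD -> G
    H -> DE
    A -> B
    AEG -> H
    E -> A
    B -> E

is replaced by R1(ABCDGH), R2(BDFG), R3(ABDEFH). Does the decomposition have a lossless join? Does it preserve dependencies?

lossy but dependency-preserving

Lossless test (chase): Rows 1 and 3 agree on BD; apply BD→G and equate their G entries. Rows 1 and 3 agree on H; apply H→DE and equate their DE entries. Rows 1 and 2 agree on B; apply B→E and equate their E entries. Rows 1 and 2 agree on E; apply E→A and equate their A entries. Rows 1 and 2 agree on AEG; apply AEG→H and equate their H entries. No row becomes fully distinguished — the join is lossy.
Dependency preservation: AEG → H is not contained in any single fragment, but the restricted closure of its left-hand side across the fragments still reaches the right-hand side; the remaining FDs each lie inside some fragment. All dependencies are preserved.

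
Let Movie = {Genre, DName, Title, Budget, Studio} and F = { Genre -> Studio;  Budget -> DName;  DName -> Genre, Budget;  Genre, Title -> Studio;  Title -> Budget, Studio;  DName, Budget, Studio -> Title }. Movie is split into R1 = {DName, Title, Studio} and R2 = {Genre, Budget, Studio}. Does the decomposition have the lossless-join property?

Common attributes: R1 ∩ R2 = {Studio}.
No dependency enlarges {Studio}, so (Studio)⁺ = {Studio}.
The closure contains neither all of R1 = {DName, Title, Studio} nor all of R2 = {Genre, Budget, Studio}, so the common attributes are not a superkey of either fragment. The join is lossy.

No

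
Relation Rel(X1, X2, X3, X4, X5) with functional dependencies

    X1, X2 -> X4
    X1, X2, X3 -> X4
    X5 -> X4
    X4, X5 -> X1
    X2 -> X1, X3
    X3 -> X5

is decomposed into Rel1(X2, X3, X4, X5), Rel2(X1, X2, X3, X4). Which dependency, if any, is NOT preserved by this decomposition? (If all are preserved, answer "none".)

X4, X5 -> X1

Check X4, X5 → X1: no single fragment contains all of {X1, X4, X5}, and the restricted closure of {X4, X5} across the fragments never reaches {X1}.
X1, X2 → X4 is preserved.
X1, X2, X3 → X4 is preserved.
X5 → X4 is preserved.
X2 → X1, X3 is preserved.
X3 → X5 is preserved.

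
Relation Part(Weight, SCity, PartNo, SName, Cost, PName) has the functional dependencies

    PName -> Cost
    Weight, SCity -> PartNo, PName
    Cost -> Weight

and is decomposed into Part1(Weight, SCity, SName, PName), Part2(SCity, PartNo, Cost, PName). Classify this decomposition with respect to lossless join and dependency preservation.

Lossless test: (SCity, PName)⁺ = {Weight, SCity, PartNo, Cost, PName}, which contains all of one fragment — lossless.
Dependency preservation: the restricted closure of {Cost} across the fragments never reaches {Weight}, so Cost → Weight cannot be enforced without a join — not preserved.

lossless but not dependency-preserving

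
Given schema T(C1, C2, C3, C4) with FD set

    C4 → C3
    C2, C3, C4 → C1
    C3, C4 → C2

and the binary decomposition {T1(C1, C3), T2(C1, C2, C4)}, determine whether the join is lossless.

Common attributes: T1 ∩ T2 = {C1}.
No dependency enlarges {C1}, so (C1)⁺ = {C1}.
The closure contains neither all of T1 = {C1, C3} nor all of T2 = {C1, C2, C4}, so the common attributes are not a superkey of either fragment. The join is lossy.

No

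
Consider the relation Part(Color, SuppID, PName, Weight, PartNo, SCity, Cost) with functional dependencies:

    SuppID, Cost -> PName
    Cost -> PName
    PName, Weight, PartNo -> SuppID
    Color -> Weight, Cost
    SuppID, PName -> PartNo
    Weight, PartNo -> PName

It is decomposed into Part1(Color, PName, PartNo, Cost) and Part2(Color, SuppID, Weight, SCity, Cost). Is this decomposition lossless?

No

Common attributes: Part1 ∩ Part2 = {Color, Cost}.
Closure of {Color, Cost}: Cost → PName applies, adding PName; Color → Weight, Cost applies, adding Weight. So (Color, Cost)⁺ = {Color, PName, Weight, Cost}.
The closure contains neither all of Part1 = {Color, PName, PartNo, Cost} nor all of Part2 = {Color, SuppID, Weight, SCity, Cost}, so the common attributes are not a superkey of either fragment. The join is lossy.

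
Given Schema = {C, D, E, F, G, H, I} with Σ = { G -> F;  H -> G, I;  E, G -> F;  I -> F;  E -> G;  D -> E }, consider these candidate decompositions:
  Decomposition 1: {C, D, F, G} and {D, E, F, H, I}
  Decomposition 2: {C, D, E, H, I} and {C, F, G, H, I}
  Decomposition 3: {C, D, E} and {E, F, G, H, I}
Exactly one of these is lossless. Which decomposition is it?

Decomposition 2

Decomposition 1: common = {D, F}, closure = {D, E, F, G} → lossy.
Decomposition 2: common = {C, H, I}, closure = {C, F, G, H, I} → lossless.
Decomposition 3: common = {E}, closure = {E, F, G} → lossy.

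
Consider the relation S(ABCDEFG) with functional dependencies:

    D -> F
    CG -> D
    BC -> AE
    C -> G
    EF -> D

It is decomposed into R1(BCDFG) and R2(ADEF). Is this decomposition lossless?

No

Common attributes: R1 ∩ R2 = {DF}.
No dependency enlarges {DF}, so (DF)⁺ = {DF}.
The closure contains neither all of R1 = {BCDFG} nor all of R2 = {ADEF}, so the common attributes are not a superkey of either fragment. The join is lossy.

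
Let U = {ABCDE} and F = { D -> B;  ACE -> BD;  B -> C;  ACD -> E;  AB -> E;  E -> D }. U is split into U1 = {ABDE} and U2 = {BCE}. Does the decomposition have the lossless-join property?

Yes

Common attributes: U1 ∩ U2 = {BE}.
Closure of {BE}: B → C applies, adding C; E → D applies, adding D. So (BE)⁺ = {BCDE}.
This closure contains every attribute of U2, so U1 ∩ U2 → U2. The join is lossless.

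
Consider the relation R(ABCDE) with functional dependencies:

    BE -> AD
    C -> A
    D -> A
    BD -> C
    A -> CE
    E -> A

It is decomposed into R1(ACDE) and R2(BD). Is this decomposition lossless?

Common attributes: R1 ∩ R2 = {D}.
Closure of {D}: D → A applies, adding A; A → CE applies, adding CE. So (D)⁺ = {ACDE}.
This closure contains every attribute of R1, so R1 ∩ R2 → R1. The join is lossless.

Yes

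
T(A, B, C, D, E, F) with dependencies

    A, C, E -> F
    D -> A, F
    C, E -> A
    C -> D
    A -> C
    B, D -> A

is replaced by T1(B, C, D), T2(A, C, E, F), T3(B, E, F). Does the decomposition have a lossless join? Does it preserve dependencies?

Lossless test (chase): Rows 1 and 2 agree on C; apply C→D and equate their D entries. Rows 1 and 2 agree on D; apply D→A, F and equate their A, F entries. No row becomes fully distinguished — the join is lossy.
Dependency preservation: D → A, F; B, D → A are not contained in any single fragment, but the restricted closure of each left-hand side across the fragments still reaches the right-hand side; the remaining FDs each lie inside some fragment. All dependencies are preserved.

lossy but dependency-preserving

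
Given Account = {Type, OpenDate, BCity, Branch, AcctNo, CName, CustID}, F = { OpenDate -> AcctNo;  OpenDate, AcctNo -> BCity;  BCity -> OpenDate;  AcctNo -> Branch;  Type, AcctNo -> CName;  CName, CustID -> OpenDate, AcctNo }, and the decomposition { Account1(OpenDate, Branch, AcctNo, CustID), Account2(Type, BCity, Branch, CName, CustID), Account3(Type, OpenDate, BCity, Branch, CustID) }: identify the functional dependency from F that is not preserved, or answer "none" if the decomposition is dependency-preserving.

Type, AcctNo -> CName

Check Type, AcctNo → CName: no single fragment contains all of {Type, AcctNo, CName}, and the restricted closure of {Type, AcctNo} across the fragments never reaches {CName}.
OpenDate → AcctNo is preserved.
OpenDate, AcctNo → BCity is preserved.
BCity → OpenDate is preserved.
AcctNo → Branch is preserved.
CName, CustID → OpenDate, AcctNo is preserved.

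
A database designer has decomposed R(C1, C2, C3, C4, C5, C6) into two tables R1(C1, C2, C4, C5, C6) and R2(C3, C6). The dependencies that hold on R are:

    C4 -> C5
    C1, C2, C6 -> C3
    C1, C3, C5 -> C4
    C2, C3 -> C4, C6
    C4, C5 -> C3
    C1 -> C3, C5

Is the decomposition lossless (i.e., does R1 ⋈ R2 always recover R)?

No

Common attributes: R1 ∩ R2 = {C6}.
No dependency enlarges {C6}, so (C6)⁺ = {C6}.
The closure contains neither all of R1 = {C1, C2, C4, C5, C6} nor all of R2 = {C3, C6}, so the common attributes are not a superkey of either fragment. The join is lossy.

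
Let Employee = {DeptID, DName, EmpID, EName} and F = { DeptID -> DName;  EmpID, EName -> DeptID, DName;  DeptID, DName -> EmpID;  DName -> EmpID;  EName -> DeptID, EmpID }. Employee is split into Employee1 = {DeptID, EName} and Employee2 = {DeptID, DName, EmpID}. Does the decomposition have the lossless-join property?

Yes

Common attributes: Employee1 ∩ Employee2 = {DeptID}.
Closure of {DeptID}: DeptID → DName applies, adding DName; DeptID, DName → EmpID applies, adding EmpID. So (DeptID)⁺ = {DeptID, DName, EmpID}.
This closure contains every attribute of Employee2, so Employee1 ∩ Employee2 → Employee2. The join is lossless.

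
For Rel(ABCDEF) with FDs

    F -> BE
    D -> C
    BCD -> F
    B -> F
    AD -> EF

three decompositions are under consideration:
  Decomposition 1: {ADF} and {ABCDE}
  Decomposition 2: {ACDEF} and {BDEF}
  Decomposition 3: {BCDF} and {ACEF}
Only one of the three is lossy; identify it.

Decomposition 3

Decomposition 1: common = {AD}, closure = {ABCDEF} → lossless.
Decomposition 2: common = {DEF}, closure = {BCDEF} → lossless.
Decomposition 3: common = {CF}, closure = {BCEF} → lossy.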